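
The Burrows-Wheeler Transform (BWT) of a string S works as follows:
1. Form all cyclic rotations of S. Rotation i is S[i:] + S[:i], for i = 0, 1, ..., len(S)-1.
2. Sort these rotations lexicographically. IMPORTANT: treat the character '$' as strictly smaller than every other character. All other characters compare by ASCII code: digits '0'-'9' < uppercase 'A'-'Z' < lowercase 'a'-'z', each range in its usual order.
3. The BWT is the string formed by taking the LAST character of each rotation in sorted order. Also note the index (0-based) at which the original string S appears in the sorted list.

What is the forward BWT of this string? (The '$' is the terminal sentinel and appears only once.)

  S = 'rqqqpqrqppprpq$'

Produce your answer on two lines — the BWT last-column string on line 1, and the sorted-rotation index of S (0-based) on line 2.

Answer: qqprqpprqqrppq$
14

Derivation:
All 15 rotations (rotation i = S[i:]+S[:i]):
  rot[0] = rqqqpqrqppprpq$
  rot[1] = qqqpqrqppprpq$r
  rot[2] = qqpqrqppprpq$rq
  rot[3] = qpqrqppprpq$rqq
  rot[4] = pqrqppprpq$rqqq
  rot[5] = qrqppprpq$rqqqp
  rot[6] = rqppprpq$rqqqpq
  rot[7] = qppprpq$rqqqpqr
  rot[8] = ppprpq$rqqqpqrq
  rot[9] = pprpq$rqqqpqrqp
  rot[10] = prpq$rqqqpqrqpp
  rot[11] = rpq$rqqqpqrqppp
  rot[12] = pq$rqqqpqrqpppr
  rot[13] = q$rqqqpqrqppprp
  rot[14] = $rqqqpqrqppprpq
Sorted (with $ < everything):
  sorted[0] = $rqqqpqrqppprpq  (last char: 'q')
  sorted[1] = ppprpq$rqqqpqrq  (last char: 'q')
  sorted[2] = pprpq$rqqqpqrqp  (last char: 'p')
  sorted[3] = pq$rqqqpqrqpppr  (last char: 'r')
  sorted[4] = pqrqppprpq$rqqq  (last char: 'q')
  sorted[5] = prpq$rqqqpqrqpp  (last char: 'p')
  sorted[6] = q$rqqqpqrqppprp  (last char: 'p')
  sorted[7] = qppprpq$rqqqpqr  (last char: 'r')
  sorted[8] = qpqrqppprpq$rqq  (last char: 'q')
  sorted[9] = qqpqrqppprpq$rq  (last char: 'q')
  sorted[10] = qqqpqrqppprpq$r  (last char: 'r')
  sorted[11] = qrqppprpq$rqqqp  (last char: 'p')
  sorted[12] = rpq$rqqqpqrqppp  (last char: 'p')
  sorted[13] = rqppprpq$rqqqpq  (last char: 'q')
  sorted[14] = rqqqpqrqppprpq$  (last char: '$')
Last column: qqprqpprqqrppq$
Original string S is at sorted index 14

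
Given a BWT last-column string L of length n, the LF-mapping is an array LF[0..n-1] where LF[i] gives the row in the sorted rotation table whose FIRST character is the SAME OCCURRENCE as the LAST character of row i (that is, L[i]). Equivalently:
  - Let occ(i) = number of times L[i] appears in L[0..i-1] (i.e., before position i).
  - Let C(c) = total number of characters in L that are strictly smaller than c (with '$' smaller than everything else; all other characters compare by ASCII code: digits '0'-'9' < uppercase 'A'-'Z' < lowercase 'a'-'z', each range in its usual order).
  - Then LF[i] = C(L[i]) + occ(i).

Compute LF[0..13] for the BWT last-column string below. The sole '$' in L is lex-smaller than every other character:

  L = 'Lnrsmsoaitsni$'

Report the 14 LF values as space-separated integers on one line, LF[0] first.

Char counts: '$':1, 'L':1, 'a':1, 'i':2, 'm':1, 'n':2, 'o':1, 'r':1, 's':3, 't':1
C (first-col start): C('$')=0, C('L')=1, C('a')=2, C('i')=3, C('m')=5, C('n')=6, C('o')=8, C('r')=9, C('s')=10, C('t')=13
L[0]='L': occ=0, LF[0]=C('L')+0=1+0=1
L[1]='n': occ=0, LF[1]=C('n')+0=6+0=6
L[2]='r': occ=0, LF[2]=C('r')+0=9+0=9
L[3]='s': occ=0, LF[3]=C('s')+0=10+0=10
L[4]='m': occ=0, LF[4]=C('m')+0=5+0=5
L[5]='s': occ=1, LF[5]=C('s')+1=10+1=11
L[6]='o': occ=0, LF[6]=C('o')+0=8+0=8
L[7]='a': occ=0, LF[7]=C('a')+0=2+0=2
L[8]='i': occ=0, LF[8]=C('i')+0=3+0=3
L[9]='t': occ=0, LF[9]=C('t')+0=13+0=13
L[10]='s': occ=2, LF[10]=C('s')+2=10+2=12
L[11]='n': occ=1, LF[11]=C('n')+1=6+1=7
L[12]='i': occ=1, LF[12]=C('i')+1=3+1=4
L[13]='$': occ=0, LF[13]=C('$')+0=0+0=0

Answer: 1 6 9 10 5 11 8 2 3 13 12 7 4 0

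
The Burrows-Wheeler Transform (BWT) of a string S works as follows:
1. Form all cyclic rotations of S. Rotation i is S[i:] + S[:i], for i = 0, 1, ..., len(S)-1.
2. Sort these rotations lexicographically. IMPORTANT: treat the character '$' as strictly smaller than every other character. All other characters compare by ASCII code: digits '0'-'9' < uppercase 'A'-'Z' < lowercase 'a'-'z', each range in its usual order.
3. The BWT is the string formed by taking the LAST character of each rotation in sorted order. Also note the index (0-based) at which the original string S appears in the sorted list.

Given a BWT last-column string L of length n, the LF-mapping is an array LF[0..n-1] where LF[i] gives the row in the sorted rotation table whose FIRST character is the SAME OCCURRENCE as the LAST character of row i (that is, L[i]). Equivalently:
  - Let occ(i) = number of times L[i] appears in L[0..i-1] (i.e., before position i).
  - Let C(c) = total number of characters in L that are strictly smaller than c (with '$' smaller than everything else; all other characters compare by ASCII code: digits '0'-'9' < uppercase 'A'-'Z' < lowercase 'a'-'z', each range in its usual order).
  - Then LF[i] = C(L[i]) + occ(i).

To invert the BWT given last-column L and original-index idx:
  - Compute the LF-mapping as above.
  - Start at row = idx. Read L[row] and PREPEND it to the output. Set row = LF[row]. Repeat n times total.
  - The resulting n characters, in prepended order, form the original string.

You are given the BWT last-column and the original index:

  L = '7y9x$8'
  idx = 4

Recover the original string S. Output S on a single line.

LF mapping: 1 5 3 4 0 2
Walk LF starting at row 4, prepending L[row]:
  step 1: row=4, L[4]='$', prepend. Next row=LF[4]=0
  step 2: row=0, L[0]='7', prepend. Next row=LF[0]=1
  step 3: row=1, L[1]='y', prepend. Next row=LF[1]=5
  step 4: row=5, L[5]='8', prepend. Next row=LF[5]=2
  step 5: row=2, L[2]='9', prepend. Next row=LF[2]=3
  step 6: row=3, L[3]='x', prepend. Next row=LF[3]=4
Reversed output: x98y7$

Answer: x98y7$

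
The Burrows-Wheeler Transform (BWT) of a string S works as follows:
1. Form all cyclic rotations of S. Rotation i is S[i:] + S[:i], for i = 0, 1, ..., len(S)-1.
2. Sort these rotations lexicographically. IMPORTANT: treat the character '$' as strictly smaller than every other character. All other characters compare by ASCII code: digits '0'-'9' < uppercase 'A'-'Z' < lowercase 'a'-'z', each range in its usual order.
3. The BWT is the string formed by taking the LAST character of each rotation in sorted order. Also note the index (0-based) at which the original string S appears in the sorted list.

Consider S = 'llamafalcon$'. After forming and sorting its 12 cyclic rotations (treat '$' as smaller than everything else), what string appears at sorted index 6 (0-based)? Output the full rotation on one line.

Answer: lamafalcon$l

Derivation:
All 12 rotations (rotation i = S[i:]+S[:i]):
  rot[0] = llamafalcon$
  rot[1] = lamafalcon$l
  rot[2] = amafalcon$ll
  rot[3] = mafalcon$lla
  rot[4] = afalcon$llam
  rot[5] = falcon$llama
  rot[6] = alcon$llamaf
  rot[7] = lcon$llamafa
  rot[8] = con$llamafal
  rot[9] = on$llamafalc
  rot[10] = n$llamafalco
  rot[11] = $llamafalcon
Sorted (with $ < everything):
  sorted[0] = $llamafalcon
  sorted[1] = afalcon$llam
  sorted[2] = alcon$llamaf
  sorted[3] = amafalcon$ll
  sorted[4] = con$llamafal
  sorted[5] = falcon$llama
  sorted[6] = lamafalcon$l
  sorted[7] = lcon$llamafa
  sorted[8] = llamafalcon$
  sorted[9] = mafalcon$lla
  sorted[10] = n$llamafalco
  sorted[11] = on$llamafalc
sorted[6] = lamafalcon$l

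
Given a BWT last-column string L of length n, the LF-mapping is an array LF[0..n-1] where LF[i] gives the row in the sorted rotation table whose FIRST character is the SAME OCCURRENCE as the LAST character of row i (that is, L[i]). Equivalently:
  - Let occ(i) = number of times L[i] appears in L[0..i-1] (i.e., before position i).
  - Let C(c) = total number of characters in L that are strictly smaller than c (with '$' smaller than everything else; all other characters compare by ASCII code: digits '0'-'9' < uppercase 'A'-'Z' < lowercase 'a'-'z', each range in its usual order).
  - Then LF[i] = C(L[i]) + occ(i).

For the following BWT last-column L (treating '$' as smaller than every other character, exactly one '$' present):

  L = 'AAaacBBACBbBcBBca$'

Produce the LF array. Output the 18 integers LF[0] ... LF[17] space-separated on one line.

Answer: 1 2 11 12 15 4 5 3 10 6 14 7 16 8 9 17 13 0

Derivation:
Char counts: '$':1, 'A':3, 'B':6, 'C':1, 'a':3, 'b':1, 'c':3
C (first-col start): C('$')=0, C('A')=1, C('B')=4, C('C')=10, C('a')=11, C('b')=14, C('c')=15
L[0]='A': occ=0, LF[0]=C('A')+0=1+0=1
L[1]='A': occ=1, LF[1]=C('A')+1=1+1=2
L[2]='a': occ=0, LF[2]=C('a')+0=11+0=11
L[3]='a': occ=1, LF[3]=C('a')+1=11+1=12
L[4]='c': occ=0, LF[4]=C('c')+0=15+0=15
L[5]='B': occ=0, LF[5]=C('B')+0=4+0=4
L[6]='B': occ=1, LF[6]=C('B')+1=4+1=5
L[7]='A': occ=2, LF[7]=C('A')+2=1+2=3
L[8]='C': occ=0, LF[8]=C('C')+0=10+0=10
L[9]='B': occ=2, LF[9]=C('B')+2=4+2=6
L[10]='b': occ=0, LF[10]=C('b')+0=14+0=14
L[11]='B': occ=3, LF[11]=C('B')+3=4+3=7
L[12]='c': occ=1, LF[12]=C('c')+1=15+1=16
L[13]='B': occ=4, LF[13]=C('B')+4=4+4=8
L[14]='B': occ=5, LF[14]=C('B')+5=4+5=9
L[15]='c': occ=2, LF[15]=C('c')+2=15+2=17
L[16]='a': occ=2, LF[16]=C('a')+2=11+2=13
L[17]='$': occ=0, LF[17]=C('$')+0=0+0=0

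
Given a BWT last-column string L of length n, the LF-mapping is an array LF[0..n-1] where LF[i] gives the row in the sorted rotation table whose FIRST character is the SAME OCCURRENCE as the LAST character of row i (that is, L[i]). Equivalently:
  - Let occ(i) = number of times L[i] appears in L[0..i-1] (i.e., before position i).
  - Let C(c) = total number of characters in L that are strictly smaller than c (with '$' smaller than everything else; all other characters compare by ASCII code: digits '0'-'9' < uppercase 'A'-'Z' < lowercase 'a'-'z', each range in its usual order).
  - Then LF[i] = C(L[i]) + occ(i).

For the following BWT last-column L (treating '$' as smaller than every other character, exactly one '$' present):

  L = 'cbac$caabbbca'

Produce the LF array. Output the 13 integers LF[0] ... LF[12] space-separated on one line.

Char counts: '$':1, 'a':4, 'b':4, 'c':4
C (first-col start): C('$')=0, C('a')=1, C('b')=5, C('c')=9
L[0]='c': occ=0, LF[0]=C('c')+0=9+0=9
L[1]='b': occ=0, LF[1]=C('b')+0=5+0=5
L[2]='a': occ=0, LF[2]=C('a')+0=1+0=1
L[3]='c': occ=1, LF[3]=C('c')+1=9+1=10
L[4]='$': occ=0, LF[4]=C('$')+0=0+0=0
L[5]='c': occ=2, LF[5]=C('c')+2=9+2=11
L[6]='a': occ=1, LF[6]=C('a')+1=1+1=2
L[7]='a': occ=2, LF[7]=C('a')+2=1+2=3
L[8]='b': occ=1, LF[8]=C('b')+1=5+1=6
L[9]='b': occ=2, LF[9]=C('b')+2=5+2=7
L[10]='b': occ=3, LF[10]=C('b')+3=5+3=8
L[11]='c': occ=3, LF[11]=C('c')+3=9+3=12
L[12]='a': occ=3, LF[12]=C('a')+3=1+3=4

Answer: 9 5 1 10 0 11 2 3 6 7 8 12 4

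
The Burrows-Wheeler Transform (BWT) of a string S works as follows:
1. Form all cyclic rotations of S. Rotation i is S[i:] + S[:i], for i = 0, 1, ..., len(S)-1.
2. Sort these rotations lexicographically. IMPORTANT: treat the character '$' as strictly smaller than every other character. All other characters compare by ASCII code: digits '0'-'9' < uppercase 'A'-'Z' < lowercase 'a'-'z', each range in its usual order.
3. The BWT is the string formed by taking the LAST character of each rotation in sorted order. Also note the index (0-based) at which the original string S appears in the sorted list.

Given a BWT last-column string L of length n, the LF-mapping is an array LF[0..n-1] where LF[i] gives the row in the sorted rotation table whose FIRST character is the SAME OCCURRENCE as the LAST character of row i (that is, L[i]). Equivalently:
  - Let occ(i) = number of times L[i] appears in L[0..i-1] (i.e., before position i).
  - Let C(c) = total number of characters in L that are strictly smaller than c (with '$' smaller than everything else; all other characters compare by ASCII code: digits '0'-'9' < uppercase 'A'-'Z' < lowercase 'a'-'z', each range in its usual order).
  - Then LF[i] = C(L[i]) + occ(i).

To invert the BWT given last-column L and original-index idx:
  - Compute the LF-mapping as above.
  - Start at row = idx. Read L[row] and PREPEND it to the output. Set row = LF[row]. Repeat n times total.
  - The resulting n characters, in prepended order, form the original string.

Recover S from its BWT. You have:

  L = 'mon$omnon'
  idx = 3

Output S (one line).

Answer: nmnoonom$

Derivation:
LF mapping: 1 6 3 0 7 2 4 8 5
Walk LF starting at row 3, prepending L[row]:
  step 1: row=3, L[3]='$', prepend. Next row=LF[3]=0
  step 2: row=0, L[0]='m', prepend. Next row=LF[0]=1
  step 3: row=1, L[1]='o', prepend. Next row=LF[1]=6
  step 4: row=6, L[6]='n', prepend. Next row=LF[6]=4
  step 5: row=4, L[4]='o', prepend. Next row=LF[4]=7
  step 6: row=7, L[7]='o', prepend. Next row=LF[7]=8
  step 7: row=8, L[8]='n', prepend. Next row=LF[8]=5
  step 8: row=5, L[5]='m', prepend. Next row=LF[5]=2
  step 9: row=2, L[2]='n', prepend. Next row=LF[2]=3
Reversed output: nmnoonom$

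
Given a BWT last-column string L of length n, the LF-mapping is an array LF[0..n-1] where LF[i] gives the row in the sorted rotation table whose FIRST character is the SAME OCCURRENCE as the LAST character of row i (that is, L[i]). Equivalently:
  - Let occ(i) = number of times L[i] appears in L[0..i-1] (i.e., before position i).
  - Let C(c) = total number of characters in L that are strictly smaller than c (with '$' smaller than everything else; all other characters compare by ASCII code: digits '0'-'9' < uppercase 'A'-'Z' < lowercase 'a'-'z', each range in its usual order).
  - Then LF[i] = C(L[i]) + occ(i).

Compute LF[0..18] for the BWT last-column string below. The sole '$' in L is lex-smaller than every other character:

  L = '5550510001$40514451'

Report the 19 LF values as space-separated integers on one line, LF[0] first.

Char counts: '$':1, '0':5, '1':4, '4':3, '5':6
C (first-col start): C('$')=0, C('0')=1, C('1')=6, C('4')=10, C('5')=13
L[0]='5': occ=0, LF[0]=C('5')+0=13+0=13
L[1]='5': occ=1, LF[1]=C('5')+1=13+1=14
L[2]='5': occ=2, LF[2]=C('5')+2=13+2=15
L[3]='0': occ=0, LF[3]=C('0')+0=1+0=1
L[4]='5': occ=3, LF[4]=C('5')+3=13+3=16
L[5]='1': occ=0, LF[5]=C('1')+0=6+0=6
L[6]='0': occ=1, LF[6]=C('0')+1=1+1=2
L[7]='0': occ=2, LF[7]=C('0')+2=1+2=3
L[8]='0': occ=3, LF[8]=C('0')+3=1+3=4
L[9]='1': occ=1, LF[9]=C('1')+1=6+1=7
L[10]='$': occ=0, LF[10]=C('$')+0=0+0=0
L[11]='4': occ=0, LF[11]=C('4')+0=10+0=10
L[12]='0': occ=4, LF[12]=C('0')+4=1+4=5
L[13]='5': occ=4, LF[13]=C('5')+4=13+4=17
L[14]='1': occ=2, LF[14]=C('1')+2=6+2=8
L[15]='4': occ=1, LF[15]=C('4')+1=10+1=11
L[16]='4': occ=2, LF[16]=C('4')+2=10+2=12
L[17]='5': occ=5, LF[17]=C('5')+5=13+5=18
L[18]='1': occ=3, LF[18]=C('1')+3=6+3=9

Answer: 13 14 15 1 16 6 2 3 4 7 0 10 5 17 8 11 12 18 9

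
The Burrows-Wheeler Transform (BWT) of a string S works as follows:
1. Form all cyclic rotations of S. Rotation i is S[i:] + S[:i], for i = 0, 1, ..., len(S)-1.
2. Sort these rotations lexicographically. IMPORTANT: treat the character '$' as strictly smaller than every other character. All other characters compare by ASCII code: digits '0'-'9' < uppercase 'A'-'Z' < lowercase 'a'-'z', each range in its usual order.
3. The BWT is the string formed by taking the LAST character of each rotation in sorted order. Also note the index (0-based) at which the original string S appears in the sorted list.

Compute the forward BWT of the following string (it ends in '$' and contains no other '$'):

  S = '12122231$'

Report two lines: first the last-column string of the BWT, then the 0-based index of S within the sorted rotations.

Answer: 13$211222
2

Derivation:
All 9 rotations (rotation i = S[i:]+S[:i]):
  rot[0] = 12122231$
  rot[1] = 2122231$1
  rot[2] = 122231$12
  rot[3] = 22231$121
  rot[4] = 2231$1212
  rot[5] = 231$12122
  rot[6] = 31$121222
  rot[7] = 1$1212223
  rot[8] = $12122231
Sorted (with $ < everything):
  sorted[0] = $12122231  (last char: '1')
  sorted[1] = 1$1212223  (last char: '3')
  sorted[2] = 12122231$  (last char: '$')
  sorted[3] = 122231$12  (last char: '2')
  sorted[4] = 2122231$1  (last char: '1')
  sorted[5] = 22231$121  (last char: '1')
  sorted[6] = 2231$1212  (last char: '2')
  sorted[7] = 231$12122  (last char: '2')
  sorted[8] = 31$121222  (last char: '2')
Last column: 13$211222
Original string S is at sorted index 2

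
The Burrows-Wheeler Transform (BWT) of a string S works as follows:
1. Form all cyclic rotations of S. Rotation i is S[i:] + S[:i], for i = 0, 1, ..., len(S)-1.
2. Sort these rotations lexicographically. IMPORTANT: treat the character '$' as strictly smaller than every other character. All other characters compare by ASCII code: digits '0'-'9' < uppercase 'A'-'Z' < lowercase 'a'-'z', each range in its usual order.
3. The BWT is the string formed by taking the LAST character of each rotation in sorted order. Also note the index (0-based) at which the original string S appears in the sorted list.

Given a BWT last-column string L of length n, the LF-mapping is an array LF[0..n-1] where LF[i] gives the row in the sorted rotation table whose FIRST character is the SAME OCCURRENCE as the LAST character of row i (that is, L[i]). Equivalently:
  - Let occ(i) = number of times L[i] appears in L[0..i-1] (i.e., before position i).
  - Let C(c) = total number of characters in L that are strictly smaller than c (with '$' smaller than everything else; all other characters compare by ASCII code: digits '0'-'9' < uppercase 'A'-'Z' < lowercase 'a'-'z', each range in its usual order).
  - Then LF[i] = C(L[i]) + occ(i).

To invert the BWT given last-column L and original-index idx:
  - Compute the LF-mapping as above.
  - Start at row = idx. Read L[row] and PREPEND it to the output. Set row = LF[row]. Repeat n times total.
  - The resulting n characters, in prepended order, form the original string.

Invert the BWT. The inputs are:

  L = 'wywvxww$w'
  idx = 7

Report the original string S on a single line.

Answer: xwwwyvww$

Derivation:
LF mapping: 2 8 3 1 7 4 5 0 6
Walk LF starting at row 7, prepending L[row]:
  step 1: row=7, L[7]='$', prepend. Next row=LF[7]=0
  step 2: row=0, L[0]='w', prepend. Next row=LF[0]=2
  step 3: row=2, L[2]='w', prepend. Next row=LF[2]=3
  step 4: row=3, L[3]='v', prepend. Next row=LF[3]=1
  step 5: row=1, L[1]='y', prepend. Next row=LF[1]=8
  step 6: row=8, L[8]='w', prepend. Next row=LF[8]=6
  step 7: row=6, L[6]='w', prepend. Next row=LF[6]=5
  step 8: row=5, L[5]='w', prepend. Next row=LF[5]=4
  step 9: row=4, L[4]='x', prepend. Next row=LF[4]=7
Reversed output: xwwwyvww$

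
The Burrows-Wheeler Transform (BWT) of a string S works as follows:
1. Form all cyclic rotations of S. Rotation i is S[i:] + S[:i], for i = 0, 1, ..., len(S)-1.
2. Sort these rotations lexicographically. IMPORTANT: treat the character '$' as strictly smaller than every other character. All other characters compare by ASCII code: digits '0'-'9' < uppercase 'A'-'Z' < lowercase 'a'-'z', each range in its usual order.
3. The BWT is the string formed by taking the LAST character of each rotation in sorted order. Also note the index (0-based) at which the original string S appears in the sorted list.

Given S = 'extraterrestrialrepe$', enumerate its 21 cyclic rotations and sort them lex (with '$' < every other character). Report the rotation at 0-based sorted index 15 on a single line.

Answer: rrestrialrepe$extrate

Derivation:
All 21 rotations (rotation i = S[i:]+S[:i]):
  rot[0] = extraterrestrialrepe$
  rot[1] = xtraterrestrialrepe$e
  rot[2] = traterrestrialrepe$ex
  rot[3] = raterrestrialrepe$ext
  rot[4] = aterrestrialrepe$extr
  rot[5] = terrestrialrepe$extra
  rot[6] = errestrialrepe$extrat
  rot[7] = rrestrialrepe$extrate
  rot[8] = restrialrepe$extrater
  rot[9] = estrialrepe$extraterr
  rot[10] = strialrepe$extraterre
  rot[11] = trialrepe$extraterres
  rot[12] = rialrepe$extraterrest
  rot[13] = ialrepe$extraterrestr
  rot[14] = alrepe$extraterrestri
  rot[15] = lrepe$extraterrestria
  rot[16] = repe$extraterrestrial
  rot[17] = epe$extraterrestrialr
  rot[18] = pe$extraterrestrialre
  rot[19] = e$extraterrestrialrep
  rot[20] = $extraterrestrialrepe
Sorted (with $ < everything):
  sorted[0] = $extraterrestrialrepe
  sorted[1] = alrepe$extraterrestri
  sorted[2] = aterrestrialrepe$extr
  sorted[3] = e$extraterrestrialrep
  sorted[4] = epe$extraterrestrialr
  sorted[5] = errestrialrepe$extrat
  sorted[6] = estrialrepe$extraterr
  sorted[7] = extraterrestrialrepe$
  sorted[8] = ialrepe$extraterrestr
  sorted[9] = lrepe$extraterrestria
  sorted[10] = pe$extraterrestrialre
  sorted[11] = raterrestrialrepe$ext
  sorted[12] = repe$extraterrestrial
  sorted[13] = restrialrepe$extrater
  sorted[14] = rialrepe$extraterrest
  sorted[15] = rrestrialrepe$extrate
  sorted[16] = strialrepe$extraterre
  sorted[17] = terrestrialrepe$extra
  sorted[18] = traterrestrialrepe$ex
  sorted[19] = trialrepe$extraterres
  sorted[20] = xtraterrestrialrepe$e
sorted[15] = rrestrialrepe$extrate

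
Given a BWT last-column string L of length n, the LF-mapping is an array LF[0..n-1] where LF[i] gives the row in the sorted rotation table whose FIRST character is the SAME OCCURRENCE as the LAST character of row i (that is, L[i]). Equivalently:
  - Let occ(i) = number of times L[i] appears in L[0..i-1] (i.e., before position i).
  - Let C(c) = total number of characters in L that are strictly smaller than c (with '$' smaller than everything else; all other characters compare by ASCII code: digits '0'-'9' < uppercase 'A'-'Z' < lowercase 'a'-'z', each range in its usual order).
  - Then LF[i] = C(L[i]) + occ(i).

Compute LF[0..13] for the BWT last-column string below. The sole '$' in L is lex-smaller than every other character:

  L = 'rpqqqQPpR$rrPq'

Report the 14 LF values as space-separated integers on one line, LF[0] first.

Char counts: '$':1, 'P':2, 'Q':1, 'R':1, 'p':2, 'q':4, 'r':3
C (first-col start): C('$')=0, C('P')=1, C('Q')=3, C('R')=4, C('p')=5, C('q')=7, C('r')=11
L[0]='r': occ=0, LF[0]=C('r')+0=11+0=11
L[1]='p': occ=0, LF[1]=C('p')+0=5+0=5
L[2]='q': occ=0, LF[2]=C('q')+0=7+0=7
L[3]='q': occ=1, LF[3]=C('q')+1=7+1=8
L[4]='q': occ=2, LF[4]=C('q')+2=7+2=9
L[5]='Q': occ=0, LF[5]=C('Q')+0=3+0=3
L[6]='P': occ=0, LF[6]=C('P')+0=1+0=1
L[7]='p': occ=1, LF[7]=C('p')+1=5+1=6
L[8]='R': occ=0, LF[8]=C('R')+0=4+0=4
L[9]='$': occ=0, LF[9]=C('$')+0=0+0=0
L[10]='r': occ=1, LF[10]=C('r')+1=11+1=12
L[11]='r': occ=2, LF[11]=C('r')+2=11+2=13
L[12]='P': occ=1, LF[12]=C('P')+1=1+1=2
L[13]='q': occ=3, LF[13]=C('q')+3=7+3=10

Answer: 11 5 7 8 9 3 1 6 4 0 12 13 2 10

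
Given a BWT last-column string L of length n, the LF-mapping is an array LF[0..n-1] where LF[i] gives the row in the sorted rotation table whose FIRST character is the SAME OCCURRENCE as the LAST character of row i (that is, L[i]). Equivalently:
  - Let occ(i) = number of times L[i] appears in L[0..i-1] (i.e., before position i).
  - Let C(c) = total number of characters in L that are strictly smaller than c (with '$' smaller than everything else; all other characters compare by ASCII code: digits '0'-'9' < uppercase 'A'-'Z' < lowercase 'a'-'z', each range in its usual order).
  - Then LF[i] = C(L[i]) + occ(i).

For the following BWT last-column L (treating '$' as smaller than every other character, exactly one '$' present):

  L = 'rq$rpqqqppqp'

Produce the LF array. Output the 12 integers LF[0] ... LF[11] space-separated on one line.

Char counts: '$':1, 'p':4, 'q':5, 'r':2
C (first-col start): C('$')=0, C('p')=1, C('q')=5, C('r')=10
L[0]='r': occ=0, LF[0]=C('r')+0=10+0=10
L[1]='q': occ=0, LF[1]=C('q')+0=5+0=5
L[2]='$': occ=0, LF[2]=C('$')+0=0+0=0
L[3]='r': occ=1, LF[3]=C('r')+1=10+1=11
L[4]='p': occ=0, LF[4]=C('p')+0=1+0=1
L[5]='q': occ=1, LF[5]=C('q')+1=5+1=6
L[6]='q': occ=2, LF[6]=C('q')+2=5+2=7
L[7]='q': occ=3, LF[7]=C('q')+3=5+3=8
L[8]='p': occ=1, LF[8]=C('p')+1=1+1=2
L[9]='p': occ=2, LF[9]=C('p')+2=1+2=3
L[10]='q': occ=4, LF[10]=C('q')+4=5+4=9
L[11]='p': occ=3, LF[11]=C('p')+3=1+3=4

Answer: 10 5 0 11 1 6 7 8 2 3 9 4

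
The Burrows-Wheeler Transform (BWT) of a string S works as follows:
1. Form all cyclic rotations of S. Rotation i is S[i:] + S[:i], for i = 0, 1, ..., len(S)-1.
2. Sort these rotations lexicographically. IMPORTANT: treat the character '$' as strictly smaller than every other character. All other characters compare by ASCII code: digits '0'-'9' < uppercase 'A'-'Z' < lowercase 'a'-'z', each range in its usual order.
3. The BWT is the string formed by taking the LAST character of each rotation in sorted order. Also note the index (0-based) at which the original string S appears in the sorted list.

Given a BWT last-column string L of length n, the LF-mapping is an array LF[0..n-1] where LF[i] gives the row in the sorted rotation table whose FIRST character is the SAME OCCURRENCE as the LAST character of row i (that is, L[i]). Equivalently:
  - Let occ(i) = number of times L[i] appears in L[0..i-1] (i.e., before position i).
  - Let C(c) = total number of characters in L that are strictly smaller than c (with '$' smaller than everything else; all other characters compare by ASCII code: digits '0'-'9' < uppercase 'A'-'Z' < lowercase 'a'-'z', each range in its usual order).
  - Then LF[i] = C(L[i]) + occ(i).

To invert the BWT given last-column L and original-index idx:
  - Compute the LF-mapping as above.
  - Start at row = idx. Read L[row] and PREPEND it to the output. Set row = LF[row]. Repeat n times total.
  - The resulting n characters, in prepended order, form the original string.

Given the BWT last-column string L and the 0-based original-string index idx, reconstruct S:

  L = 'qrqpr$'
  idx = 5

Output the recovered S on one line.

LF mapping: 2 4 3 1 5 0
Walk LF starting at row 5, prepending L[row]:
  step 1: row=5, L[5]='$', prepend. Next row=LF[5]=0
  step 2: row=0, L[0]='q', prepend. Next row=LF[0]=2
  step 3: row=2, L[2]='q', prepend. Next row=LF[2]=3
  step 4: row=3, L[3]='p', prepend. Next row=LF[3]=1
  step 5: row=1, L[1]='r', prepend. Next row=LF[1]=4
  step 6: row=4, L[4]='r', prepend. Next row=LF[4]=5
Reversed output: rrpqq$

Answer: rrpqq$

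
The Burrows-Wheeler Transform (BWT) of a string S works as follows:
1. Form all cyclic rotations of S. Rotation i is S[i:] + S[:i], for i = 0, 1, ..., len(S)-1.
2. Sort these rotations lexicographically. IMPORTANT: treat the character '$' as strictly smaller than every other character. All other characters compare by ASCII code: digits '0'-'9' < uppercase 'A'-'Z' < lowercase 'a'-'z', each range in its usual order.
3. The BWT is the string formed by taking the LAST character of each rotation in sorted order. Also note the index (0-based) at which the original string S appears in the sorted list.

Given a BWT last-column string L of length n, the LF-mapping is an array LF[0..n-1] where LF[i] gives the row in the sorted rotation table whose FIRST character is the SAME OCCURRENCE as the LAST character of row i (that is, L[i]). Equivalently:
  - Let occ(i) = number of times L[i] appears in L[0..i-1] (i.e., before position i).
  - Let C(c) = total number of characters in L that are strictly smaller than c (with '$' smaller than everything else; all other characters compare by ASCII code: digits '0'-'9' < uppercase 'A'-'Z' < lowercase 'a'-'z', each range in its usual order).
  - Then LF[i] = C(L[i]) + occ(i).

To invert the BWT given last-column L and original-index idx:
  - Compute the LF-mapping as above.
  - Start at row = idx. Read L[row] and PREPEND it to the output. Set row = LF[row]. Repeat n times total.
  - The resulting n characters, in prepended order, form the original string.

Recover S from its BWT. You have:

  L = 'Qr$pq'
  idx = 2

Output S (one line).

Answer: pqrQ$

Derivation:
LF mapping: 1 4 0 2 3
Walk LF starting at row 2, prepending L[row]:
  step 1: row=2, L[2]='$', prepend. Next row=LF[2]=0
  step 2: row=0, L[0]='Q', prepend. Next row=LF[0]=1
  step 3: row=1, L[1]='r', prepend. Next row=LF[1]=4
  step 4: row=4, L[4]='q', prepend. Next row=LF[4]=3
  step 5: row=3, L[3]='p', prepend. Next row=LF[3]=2
Reversed output: pqrQ$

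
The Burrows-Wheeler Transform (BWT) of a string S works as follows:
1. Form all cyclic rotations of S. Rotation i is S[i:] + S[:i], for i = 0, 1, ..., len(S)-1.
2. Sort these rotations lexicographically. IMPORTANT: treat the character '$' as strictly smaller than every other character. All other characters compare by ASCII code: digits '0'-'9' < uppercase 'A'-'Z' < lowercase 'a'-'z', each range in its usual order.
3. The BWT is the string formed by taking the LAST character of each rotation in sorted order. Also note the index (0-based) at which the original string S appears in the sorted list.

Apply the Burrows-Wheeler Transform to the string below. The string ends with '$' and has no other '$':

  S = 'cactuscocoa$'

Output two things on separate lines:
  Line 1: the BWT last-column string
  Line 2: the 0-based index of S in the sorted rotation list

All 12 rotations (rotation i = S[i:]+S[:i]):
  rot[0] = cactuscocoa$
  rot[1] = actuscocoa$c
  rot[2] = ctuscocoa$ca
  rot[3] = tuscocoa$cac
  rot[4] = uscocoa$cact
  rot[5] = scocoa$cactu
  rot[6] = cocoa$cactus
  rot[7] = ocoa$cactusc
  rot[8] = coa$cactusco
  rot[9] = oa$cactuscoc
  rot[10] = a$cactuscoco
  rot[11] = $cactuscocoa
Sorted (with $ < everything):
  sorted[0] = $cactuscocoa  (last char: 'a')
  sorted[1] = a$cactuscoco  (last char: 'o')
  sorted[2] = actuscocoa$c  (last char: 'c')
  sorted[3] = cactuscocoa$  (last char: '$')
  sorted[4] = coa$cactusco  (last char: 'o')
  sorted[5] = cocoa$cactus  (last char: 's')
  sorted[6] = ctuscocoa$ca  (last char: 'a')
  sorted[7] = oa$cactuscoc  (last char: 'c')
  sorted[8] = ocoa$cactusc  (last char: 'c')
  sorted[9] = scocoa$cactu  (last char: 'u')
  sorted[10] = tuscocoa$cac  (last char: 'c')
  sorted[11] = uscocoa$cact  (last char: 't')
Last column: aoc$osaccuct
Original string S is at sorted index 3

Answer: aoc$osaccuct
3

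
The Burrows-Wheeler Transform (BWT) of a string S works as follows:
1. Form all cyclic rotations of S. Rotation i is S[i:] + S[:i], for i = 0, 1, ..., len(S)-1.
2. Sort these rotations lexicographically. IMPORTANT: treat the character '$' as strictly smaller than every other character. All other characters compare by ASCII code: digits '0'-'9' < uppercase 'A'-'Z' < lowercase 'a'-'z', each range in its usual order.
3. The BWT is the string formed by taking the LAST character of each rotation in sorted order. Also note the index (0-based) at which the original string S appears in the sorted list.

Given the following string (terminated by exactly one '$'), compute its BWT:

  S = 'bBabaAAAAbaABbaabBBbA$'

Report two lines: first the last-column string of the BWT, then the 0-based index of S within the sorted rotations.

All 22 rotations (rotation i = S[i:]+S[:i]):
  rot[0] = bBabaAAAAbaABbaabBBbA$
  rot[1] = BabaAAAAbaABbaabBBbA$b
  rot[2] = abaAAAAbaABbaabBBbA$bB
  rot[3] = baAAAAbaABbaabBBbA$bBa
  rot[4] = aAAAAbaABbaabBBbA$bBab
  rot[5] = AAAAbaABbaabBBbA$bBaba
  rot[6] = AAAbaABbaabBBbA$bBabaA
  rot[7] = AAbaABbaabBBbA$bBabaAA
  rot[8] = AbaABbaabBBbA$bBabaAAA
  rot[9] = baABbaabBBbA$bBabaAAAA
  rot[10] = aABbaabBBbA$bBabaAAAAb
  rot[11] = ABbaabBBbA$bBabaAAAAba
  rot[12] = BbaabBBbA$bBabaAAAAbaA
  rot[13] = baabBBbA$bBabaAAAAbaAB
  rot[14] = aabBBbA$bBabaAAAAbaABb
  rot[15] = abBBbA$bBabaAAAAbaABba
  rot[16] = bBBbA$bBabaAAAAbaABbaa
  rot[17] = BBbA$bBabaAAAAbaABbaab
  rot[18] = BbA$bBabaAAAAbaABbaabB
  rot[19] = bA$bBabaAAAAbaABbaabBB
  rot[20] = A$bBabaAAAAbaABbaabBBb
  rot[21] = $bBabaAAAAbaABbaabBBbA
Sorted (with $ < everything):
  sorted[0] = $bBabaAAAAbaABbaabBBbA  (last char: 'A')
  sorted[1] = A$bBabaAAAAbaABbaabBBb  (last char: 'b')
  sorted[2] = AAAAbaABbaabBBbA$bBaba  (last char: 'a')
  sorted[3] = AAAbaABbaabBBbA$bBabaA  (last char: 'A')
  sorted[4] = AAbaABbaabBBbA$bBabaAA  (last char: 'A')
  sorted[5] = ABbaabBBbA$bBabaAAAAba  (last char: 'a')
  sorted[6] = AbaABbaabBBbA$bBabaAAA  (last char: 'A')
  sorted[7] = BBbA$bBabaAAAAbaABbaab  (last char: 'b')
  sorted[8] = BabaAAAAbaABbaabBBbA$b  (last char: 'b')
  sorted[9] = BbA$bBabaAAAAbaABbaabB  (last char: 'B')
  sorted[10] = BbaabBBbA$bBabaAAAAbaA  (last char: 'A')
  sorted[11] = aAAAAbaABbaabBBbA$bBab  (last char: 'b')
  sorted[12] = aABbaabBBbA$bBabaAAAAb  (last char: 'b')
  sorted[13] = aabBBbA$bBabaAAAAbaABb  (last char: 'b')
  sorted[14] = abBBbA$bBabaAAAAbaABba  (last char: 'a')
  sorted[15] = abaAAAAbaABbaabBBbA$bB  (last char: 'B')
  sorted[16] = bA$bBabaAAAAbaABbaabBB  (last char: 'B')
  sorted[17] = bBBbA$bBabaAAAAbaABbaa  (last char: 'a')
  sorted[18] = bBabaAAAAbaABbaabBBbA$  (last char: '$')
  sorted[19] = baAAAAbaABbaabBBbA$bBa  (last char: 'a')
  sorted[20] = baABbaabBBbA$bBabaAAAA  (last char: 'A')
  sorted[21] = baabBBbA$bBabaAAAAbaAB  (last char: 'B')
Last column: AbaAAaAbbBAbbbaBBa$aAB
Original string S is at sorted index 18

Answer: AbaAAaAbbBAbbbaBBa$aAB
18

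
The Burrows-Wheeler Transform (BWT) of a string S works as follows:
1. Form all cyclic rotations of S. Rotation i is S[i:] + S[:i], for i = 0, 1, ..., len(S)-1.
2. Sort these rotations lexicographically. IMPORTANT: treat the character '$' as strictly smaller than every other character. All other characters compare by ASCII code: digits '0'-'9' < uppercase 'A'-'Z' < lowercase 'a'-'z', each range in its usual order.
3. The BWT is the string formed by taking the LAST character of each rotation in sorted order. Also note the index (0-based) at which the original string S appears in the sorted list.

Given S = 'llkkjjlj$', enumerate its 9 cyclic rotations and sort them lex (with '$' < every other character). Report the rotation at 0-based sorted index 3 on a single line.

Answer: jlj$llkkj

Derivation:
All 9 rotations (rotation i = S[i:]+S[:i]):
  rot[0] = llkkjjlj$
  rot[1] = lkkjjlj$l
  rot[2] = kkjjlj$ll
  rot[3] = kjjlj$llk
  rot[4] = jjlj$llkk
  rot[5] = jlj$llkkj
  rot[6] = lj$llkkjj
  rot[7] = j$llkkjjl
  rot[8] = $llkkjjlj
Sorted (with $ < everything):
  sorted[0] = $llkkjjlj
  sorted[1] = j$llkkjjl
  sorted[2] = jjlj$llkk
  sorted[3] = jlj$llkkj
  sorted[4] = kjjlj$llk
  sorted[5] = kkjjlj$ll
  sorted[6] = lj$llkkjj
  sorted[7] = lkkjjlj$l
  sorted[8] = llkkjjlj$
sorted[3] = jlj$llkkj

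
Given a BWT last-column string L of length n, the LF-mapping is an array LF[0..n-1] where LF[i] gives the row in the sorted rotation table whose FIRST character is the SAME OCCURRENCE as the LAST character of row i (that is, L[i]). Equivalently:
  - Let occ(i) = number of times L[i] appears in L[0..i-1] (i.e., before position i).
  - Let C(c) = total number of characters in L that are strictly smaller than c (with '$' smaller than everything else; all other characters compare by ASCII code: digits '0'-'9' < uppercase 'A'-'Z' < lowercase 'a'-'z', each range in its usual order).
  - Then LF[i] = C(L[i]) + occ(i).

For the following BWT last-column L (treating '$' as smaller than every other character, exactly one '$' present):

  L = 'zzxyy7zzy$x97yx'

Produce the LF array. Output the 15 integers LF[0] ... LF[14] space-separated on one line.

Answer: 11 12 4 7 8 1 13 14 9 0 5 3 2 10 6

Derivation:
Char counts: '$':1, '7':2, '9':1, 'x':3, 'y':4, 'z':4
C (first-col start): C('$')=0, C('7')=1, C('9')=3, C('x')=4, C('y')=7, C('z')=11
L[0]='z': occ=0, LF[0]=C('z')+0=11+0=11
L[1]='z': occ=1, LF[1]=C('z')+1=11+1=12
L[2]='x': occ=0, LF[2]=C('x')+0=4+0=4
L[3]='y': occ=0, LF[3]=C('y')+0=7+0=7
L[4]='y': occ=1, LF[4]=C('y')+1=7+1=8
L[5]='7': occ=0, LF[5]=C('7')+0=1+0=1
L[6]='z': occ=2, LF[6]=C('z')+2=11+2=13
L[7]='z': occ=3, LF[7]=C('z')+3=11+3=14
L[8]='y': occ=2, LF[8]=C('y')+2=7+2=9
L[9]='$': occ=0, LF[9]=C('$')+0=0+0=0
L[10]='x': occ=1, LF[10]=C('x')+1=4+1=5
L[11]='9': occ=0, LF[11]=C('9')+0=3+0=3
L[12]='7': occ=1, LF[12]=C('7')+1=1+1=2
L[13]='y': occ=3, LF[13]=C('y')+3=7+3=10
L[14]='x': occ=2, LF[14]=C('x')+2=4+2=6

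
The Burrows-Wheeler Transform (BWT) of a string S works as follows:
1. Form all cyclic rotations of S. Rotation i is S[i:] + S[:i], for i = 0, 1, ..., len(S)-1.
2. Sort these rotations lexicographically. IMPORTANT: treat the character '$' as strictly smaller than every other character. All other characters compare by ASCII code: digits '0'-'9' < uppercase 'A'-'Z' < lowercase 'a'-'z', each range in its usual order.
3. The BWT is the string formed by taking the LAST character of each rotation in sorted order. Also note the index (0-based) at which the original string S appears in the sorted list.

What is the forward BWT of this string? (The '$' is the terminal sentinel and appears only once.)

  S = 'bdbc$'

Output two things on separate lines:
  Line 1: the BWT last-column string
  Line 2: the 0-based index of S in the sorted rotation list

Answer: cd$bb
2

Derivation:
All 5 rotations (rotation i = S[i:]+S[:i]):
  rot[0] = bdbc$
  rot[1] = dbc$b
  rot[2] = bc$bd
  rot[3] = c$bdb
  rot[4] = $bdbc
Sorted (with $ < everything):
  sorted[0] = $bdbc  (last char: 'c')
  sorted[1] = bc$bd  (last char: 'd')
  sorted[2] = bdbc$  (last char: '$')
  sorted[3] = c$bdb  (last char: 'b')
  sorted[4] = dbc$b  (last char: 'b')
Last column: cd$bb
Original string S is at sorted index 2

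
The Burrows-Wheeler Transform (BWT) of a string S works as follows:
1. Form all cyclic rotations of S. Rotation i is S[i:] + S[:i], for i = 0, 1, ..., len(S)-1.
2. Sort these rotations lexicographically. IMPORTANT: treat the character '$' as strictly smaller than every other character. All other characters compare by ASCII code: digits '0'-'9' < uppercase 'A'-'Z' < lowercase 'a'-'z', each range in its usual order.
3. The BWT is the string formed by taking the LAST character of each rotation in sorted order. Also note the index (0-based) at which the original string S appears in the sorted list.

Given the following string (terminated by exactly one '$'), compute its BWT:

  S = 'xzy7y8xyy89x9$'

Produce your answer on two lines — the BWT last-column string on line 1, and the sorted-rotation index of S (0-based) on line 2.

Answer: 9yyyx898$zy7xx
8

Derivation:
All 14 rotations (rotation i = S[i:]+S[:i]):
  rot[0] = xzy7y8xyy89x9$
  rot[1] = zy7y8xyy89x9$x
  rot[2] = y7y8xyy89x9$xz
  rot[3] = 7y8xyy89x9$xzy
  rot[4] = y8xyy89x9$xzy7
  rot[5] = 8xyy89x9$xzy7y
  rot[6] = xyy89x9$xzy7y8
  rot[7] = yy89x9$xzy7y8x
  rot[8] = y89x9$xzy7y8xy
  rot[9] = 89x9$xzy7y8xyy
  rot[10] = 9x9$xzy7y8xyy8
  rot[11] = x9$xzy7y8xyy89
  rot[12] = 9$xzy7y8xyy89x
  rot[13] = $xzy7y8xyy89x9
Sorted (with $ < everything):
  sorted[0] = $xzy7y8xyy89x9  (last char: '9')
  sorted[1] = 7y8xyy89x9$xzy  (last char: 'y')
  sorted[2] = 89x9$xzy7y8xyy  (last char: 'y')
  sorted[3] = 8xyy89x9$xzy7y  (last char: 'y')
  sorted[4] = 9$xzy7y8xyy89x  (last char: 'x')
  sorted[5] = 9x9$xzy7y8xyy8  (last char: '8')
  sorted[6] = x9$xzy7y8xyy89  (last char: '9')
  sorted[7] = xyy89x9$xzy7y8  (last char: '8')
  sorted[8] = xzy7y8xyy89x9$  (last char: '$')
  sorted[9] = y7y8xyy89x9$xz  (last char: 'z')
  sorted[10] = y89x9$xzy7y8xy  (last char: 'y')
  sorted[11] = y8xyy89x9$xzy7  (last char: '7')
  sorted[12] = yy89x9$xzy7y8x  (last char: 'x')
  sorted[13] = zy7y8xyy89x9$x  (last char: 'x')
Last column: 9yyyx898$zy7xx
Original string S is at sorted index 8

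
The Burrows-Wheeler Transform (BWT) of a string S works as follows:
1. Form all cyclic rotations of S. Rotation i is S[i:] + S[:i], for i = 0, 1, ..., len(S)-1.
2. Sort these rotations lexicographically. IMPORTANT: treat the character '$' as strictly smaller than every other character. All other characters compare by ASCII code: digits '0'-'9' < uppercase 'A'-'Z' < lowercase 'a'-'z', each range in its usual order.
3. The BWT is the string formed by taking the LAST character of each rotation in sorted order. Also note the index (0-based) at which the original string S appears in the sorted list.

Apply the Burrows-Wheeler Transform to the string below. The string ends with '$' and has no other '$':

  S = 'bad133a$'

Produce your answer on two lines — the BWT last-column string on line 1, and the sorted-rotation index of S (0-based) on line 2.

Answer: ad133b$a
6

Derivation:
All 8 rotations (rotation i = S[i:]+S[:i]):
  rot[0] = bad133a$
  rot[1] = ad133a$b
  rot[2] = d133a$ba
  rot[3] = 133a$bad
  rot[4] = 33a$bad1
  rot[5] = 3a$bad13
  rot[6] = a$bad133
  rot[7] = $bad133a
Sorted (with $ < everything):
  sorted[0] = $bad133a  (last char: 'a')
  sorted[1] = 133a$bad  (last char: 'd')
  sorted[2] = 33a$bad1  (last char: '1')
  sorted[3] = 3a$bad13  (last char: '3')
  sorted[4] = a$bad133  (last char: '3')
  sorted[5] = ad133a$b  (last char: 'b')
  sorted[6] = bad133a$  (last char: '$')
  sorted[7] = d133a$ba  (last char: 'a')
Last column: ad133b$a
Original string S is at sorted index 6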